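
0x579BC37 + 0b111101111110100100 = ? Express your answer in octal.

0o537315733

0x579BC37 = 0o536336067 in octal.
0b111101111110100100 = 0o757644 in octal.
Add column by column in base 8, right to left:
  7+4 = 3 carry 1
  6+4+1 = 3 carry 1
  0+6+1 = 7
  6+7 = 5 carry 1
  3+5+1 = 1 carry 1
  3+7+1 = 3 carry 1
  6+0+1 = 7
  3+0 = 3
  5+0 = 5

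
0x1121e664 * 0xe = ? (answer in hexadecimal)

Multiply each base-16 digit by 14, carrying:
  4×14 = 56 → write 8 carry 3
  6×14+3 = 87 → write 7 carry 5
  6×14+5 = 89 → write 9 carry 5
  e×14+5 = 201 → write 9 carry 12
  1×14+12 = 26 → write a carry 1
  2×14+1 = 29 → write d carry 1
  1×14+1 = 15 → write f
  1×14 = 14 → write e

0xefda9978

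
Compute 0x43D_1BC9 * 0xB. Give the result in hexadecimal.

0x2EA031A3

Multiply each base-16 digit by 11, carrying:
  9×11 = 99 → write 3 carry 6
  C×11+6 = 138 → write A carry 8
  B×11+8 = 129 → write 1 carry 8
  1×11+8 = 19 → write 3 carry 1
  D×11+1 = 144 → write 0 carry 9
  3×11+9 = 42 → write A carry 2
  4×11+2 = 46 → write E carry 2
  remaining carry: 2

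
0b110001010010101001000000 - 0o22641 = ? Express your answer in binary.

0b110001010000010010011111

0o22641 = 0b10010110100001 in binary.
Subtract column by column in base 2:
  0-1 → 1 (borrow)
  0-0-1 → 1 (borrow)
  0-0-1 → 1 (borrow)
  0-0-1 → 1 (borrow)
  0-0-1 → 1 (borrow)
  0-1-1 → 0 (borrow)
  1-0-1 → 0
  0-1 → 1 (borrow)
  0-1-1 → 0 (borrow)
  1-0-1 → 0
  0-1 → 1 (borrow)
  1-0-1 → 0
  0-0 → 0
  1-1 → 0
  0-0 → 0
  0-0 → 0
  1-0 → 1
  0-0 → 0
  1-0 → 1
  0-0 → 0
  0-0 → 0
  0-0 → 0
  1-0 → 1
  1-0 → 1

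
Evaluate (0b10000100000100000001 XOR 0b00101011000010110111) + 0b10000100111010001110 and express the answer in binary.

First 0b10000100000100000001 XOR 0b00101011000010110111 = 0b10101111000110110110.
Add column by column in base 2, right to left:
  0+0 = 0
  1+1 = 0 carry 1
  1+1+1 = 1 carry 1
  0+1+1 = 0 carry 1
  1+0+1 = 0 carry 1
  1+0+1 = 0 carry 1
  0+0+1 = 1
  1+1 = 0 carry 1
  1+0+1 = 0 carry 1
  0+1+1 = 0 carry 1
  0+1+1 = 0 carry 1
  0+1+1 = 0 carry 1
  1+0+1 = 0 carry 1
  1+0+1 = 0 carry 1
  1+1+1 = 1 carry 1
  1+0+1 = 0 carry 1
  0+0+1 = 1
  1+0 = 1
  0+0 = 0
  1+1 = 0 carry 1
  final carry 1

0b100110100000001000100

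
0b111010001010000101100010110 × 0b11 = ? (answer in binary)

0b10101110011110010000101000010

Multiply each base-2 digit by 3, carrying:
  0×3 = 0 → write 0
  1×3 = 3 → write 1 carry 1
  1×3+1 = 4 → write 0 carry 2
  0×3+2 = 2 → write 0 carry 1
  1×3+1 = 4 → write 0 carry 2
  0×3+2 = 2 → write 0 carry 1
  0×3+1 = 1 → write 1
  0×3 = 0 → write 0
  1×3 = 3 → write 1 carry 1
  1×3+1 = 4 → write 0 carry 2
  0×3+2 = 2 → write 0 carry 1
  1×3+1 = 4 → write 0 carry 2
  0×3+2 = 2 → write 0 carry 1
  0×3+1 = 1 → write 1
  0×3 = 0 → write 0
  0×3 = 0 → write 0
  1×3 = 3 → write 1 carry 1
  0×3+1 = 1 → write 1
  1×3 = 3 → write 1 carry 1
  0×3+1 = 1 → write 1
  0×3 = 0 → write 0
  0×3 = 0 → write 0
  1×3 = 3 → write 1 carry 1
  0×3+1 = 1 → write 1
  1×3 = 3 → write 1 carry 1
  1×3+1 = 4 → write 0 carry 2
  1×3+2 = 5 → write 1 carry 2
  remaining carry: 10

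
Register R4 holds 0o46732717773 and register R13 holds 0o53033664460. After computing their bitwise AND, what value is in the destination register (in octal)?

AND each oct digit independently (no carries):
  4&5=4, 6&3=2, 7&0=0, 3&3=3, 2&3=2, 7&6=6, 1&6=0, 7&4=4, 7&4=4, 7&6=6, 3&0=0

0o42032604460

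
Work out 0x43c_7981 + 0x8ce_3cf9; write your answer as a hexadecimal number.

0xd0ab67a

Add column by column in base 16, right to left:
  1+9 = a
  8+f = 7 carry 1
  9+c+1 = 6 carry 1
  7+3+1 = b
  c+e = a carry 1
  3+c+1 = 0 carry 1
  4+8+1 = d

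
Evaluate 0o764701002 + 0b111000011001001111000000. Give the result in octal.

0o1055212702

0b111000011001001111000000 = 0o70311700 in octal.
Add column by column in base 8, right to left:
  2+0 = 2
  0+0 = 0
  0+7 = 7
  1+1 = 2
  0+1 = 1
  7+3 = 2 carry 1
  4+0+1 = 5
  6+7 = 5 carry 1
  7+0+1 = 0 carry 1
  final carry 1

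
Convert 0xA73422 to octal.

0o51632042

Expand each hex digit to 4 bits: A=1010 7=0111 3=0011 4=0100 2=0010 2=0010.
Group the bits in threes: 101 001 110 011 010 000 100 010 → 51632042.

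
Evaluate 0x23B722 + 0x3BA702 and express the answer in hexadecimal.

0x5F5E24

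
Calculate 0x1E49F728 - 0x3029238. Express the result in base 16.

Subtract column by column in base 16:
  8-8 → 0
  2-3 → F (borrow)
  7-2-1 → 4
  F-9 → 6
  9-2 → 7
  4-0 → 4
  E-3 → B
  1-0 → 1

0x1B4764F0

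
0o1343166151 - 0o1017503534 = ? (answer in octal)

Subtract column by column in base 8:
  1-4 → 5 (borrow)
  5-3-1 → 1
  1-5 → 4 (borrow)
  6-3-1 → 2
  6-0 → 6
  1-5 → 4 (borrow)
  3-7-1 → 3 (borrow)
  4-1-1 → 2
  3-0 → 3
  1-1 → 0

0o323462415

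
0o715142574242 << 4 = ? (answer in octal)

4 bits is not a whole number of base-8 digits; in binary: 111001101001100010101111100010100010 << 4 = 1110011010011000101011111000101000100000.

0o16323053705040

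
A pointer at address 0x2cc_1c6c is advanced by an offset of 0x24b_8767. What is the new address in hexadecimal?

Add column by column in base 16, right to left:
  c+7 = 3 carry 1
  6+6+1 = d
  c+7 = 3 carry 1
  1+8+1 = a
  c+b = 7 carry 1
  c+4+1 = 1 carry 1
  2+2+1 = 5

0x517a3d3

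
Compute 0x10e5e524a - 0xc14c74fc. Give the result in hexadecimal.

0x4d11dd4e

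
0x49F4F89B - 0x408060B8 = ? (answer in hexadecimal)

0x97497E3

Subtract column by column in base 16:
  B-8 → 3
  9-B → E (borrow)
  8-0-1 → 7
  F-6 → 9
  4-0 → 4
  F-8 → 7
  9-0 → 9
  4-4 → 0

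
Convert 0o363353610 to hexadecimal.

0x3cdd788

Each octal digit is 3 bits: 3=011 6=110 3=011 3=011 5=101 3=011 6=110 1=001 0=000.
Group the bits into nibbles: 0011 1100 1101 1101 0111 1000 1000 → 3cdd788.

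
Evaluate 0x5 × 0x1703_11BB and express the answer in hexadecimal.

Multiply each base-16 digit by 5, carrying:
  B×5 = 55 → write 7 carry 3
  B×5+3 = 58 → write A carry 3
  1×5+3 = 8 → write 8
  1×5 = 5 → write 5
  3×5 = 15 → write F
  0×5 = 0 → write 0
  7×5 = 35 → write 3 carry 2
  1×5+2 = 7 → write 7

0x730F58A7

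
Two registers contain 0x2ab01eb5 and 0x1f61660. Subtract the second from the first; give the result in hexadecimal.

0x28ba0855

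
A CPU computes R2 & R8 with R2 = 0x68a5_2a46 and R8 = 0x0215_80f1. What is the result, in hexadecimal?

AND each hex digit independently (no carries):
  6&0=0, 8&2=0, a&1=0, 5&5=5, 2&8=0, a&0=0, 4&f=4, 6&1=0

0x00050040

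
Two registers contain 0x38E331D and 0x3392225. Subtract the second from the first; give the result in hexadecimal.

0x5510F8

Subtract column by column in base 16:
  D-5 → 8
  1-2 → F (borrow)
  3-2-1 → 0
  3-2 → 1
  E-9 → 5
  8-3 → 5
  3-3 → 0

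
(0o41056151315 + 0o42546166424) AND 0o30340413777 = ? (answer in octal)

Add column by column in base 8, right to left:
  5+4 = 1 carry 1
  1+2+1 = 4
  3+4 = 7
  1+6 = 7
  5+6 = 3 carry 1
  1+1+1 = 3
  6+6 = 4 carry 1
  5+4+1 = 2 carry 1
  0+5+1 = 6
  1+2 = 3
  4+4 = 0 carry 1
  final carry 1
Sum = 0o103624337741; now AND with 0o30340413777:
  1&0=0, 0&3=0, 3&0=0, 6&3=2, 2&4=0, 4&0=0, 3&4=0, 3&1=1, 7&3=3, 7&7=7, 4&7=4, 1&7=1

0o200013741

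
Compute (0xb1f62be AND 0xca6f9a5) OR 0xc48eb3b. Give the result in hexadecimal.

0xb1f62be AND 0xca6f9a5 = 0x80660a4.
Then OR with 0xc48eb3b.

0xc4eebbf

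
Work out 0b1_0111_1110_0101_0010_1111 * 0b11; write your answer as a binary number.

0b10001111010111110001101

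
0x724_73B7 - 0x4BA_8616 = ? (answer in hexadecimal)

Subtract column by column in base 16:
  7-6 → 1
  B-1 → A
  3-6 → D (borrow)
  7-8-1 → E (borrow)
  4-A-1 → 9 (borrow)
  2-B-1 → 6 (borrow)
  7-4-1 → 2

0x269EDA1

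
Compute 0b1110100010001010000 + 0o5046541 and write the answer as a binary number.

0b110111001000110110001

0o5046541 = 0b101000100110101100001 in binary.
Add column by column in base 2, right to left:
  0+1 = 1
  0+0 = 0
  0+0 = 0
  0+0 = 0
  1+0 = 1
  0+1 = 1
  1+1 = 0 carry 1
  0+0+1 = 1
  0+1 = 1
  0+0 = 0
  1+1 = 0 carry 1
  0+1+1 = 0 carry 1
  0+0+1 = 1
  0+0 = 0
  1+1 = 0 carry 1
  0+0+1 = 1
  1+0 = 1
  1+0 = 1
  1+1 = 0 carry 1
  0+0+1 = 1
  0+1 = 1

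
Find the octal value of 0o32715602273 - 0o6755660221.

Subtract column by column in base 8:
  3-1 → 2
  7-2 → 5
  2-2 → 0
  2-0 → 2
  0-6 → 2 (borrow)
  6-6-1 → 7 (borrow)
  5-5-1 → 7 (borrow)
  1-5-1 → 3 (borrow)
  7-7-1 → 7 (borrow)
  2-6-1 → 3 (borrow)
  3-0-1 → 2

0o23737722052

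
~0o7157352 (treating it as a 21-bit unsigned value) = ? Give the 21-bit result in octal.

0o0620425

Each oct digit d becomes 7−d:
  7→0, 1→6, 5→2, 7→0, 3→4, 5→2, 2→5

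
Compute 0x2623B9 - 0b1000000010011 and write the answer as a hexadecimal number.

0x2613A6

0b1000000010011 = 0x1013 in hexadecimal.
Subtract column by column in base 16:
  9-3 → 6
  B-1 → A
  3-0 → 3
  2-1 → 1
  6-0 → 6
  2-0 → 2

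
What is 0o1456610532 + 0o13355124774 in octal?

Add column by column in base 8, right to left:
  2+4 = 6
  3+7 = 2 carry 1
  5+7+1 = 5 carry 1
  0+4+1 = 5
  1+2 = 3
  6+1 = 7
  6+5 = 3 carry 1
  5+5+1 = 3 carry 1
  4+3+1 = 0 carry 1
  1+3+1 = 5
  0+1 = 1

0o15033735526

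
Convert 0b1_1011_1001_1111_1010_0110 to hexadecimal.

0x1b9fa6

Group the bits into nibbles: 0001 1011 1001 1111 1010 0110 → 1b9fa6.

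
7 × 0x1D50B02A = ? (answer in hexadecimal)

0xCD34D126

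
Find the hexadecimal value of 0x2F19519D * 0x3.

0x8D4BF4D7

Multiply each base-16 digit by 3, carrying:
  D×3 = 39 → write 7 carry 2
  9×3+2 = 29 → write D carry 1
  1×3+1 = 4 → write 4
  5×3 = 15 → write F
  9×3 = 27 → write B carry 1
  1×3+1 = 4 → write 4
  F×3 = 45 → write D carry 2
  2×3+2 = 8 → write 8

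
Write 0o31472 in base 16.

Each octal digit is 3 bits: 3=011 1=001 4=100 7=111 2=010.
Group the bits into nibbles: 0011 0011 0011 1010 → 333a.

0x333a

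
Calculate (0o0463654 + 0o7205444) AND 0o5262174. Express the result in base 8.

0o5260120

Add column by column in base 8, right to left:
  4+4 = 0 carry 1
  5+4+1 = 2 carry 1
  6+4+1 = 3 carry 1
  3+5+1 = 1 carry 1
  6+0+1 = 7
  4+2 = 6
  0+7 = 7
Sum = 0o7671320; now AND with 0o5262174:
  7&5=5, 6&2=2, 7&6=6, 1&2=0, 3&1=1, 2&7=2, 0&4=0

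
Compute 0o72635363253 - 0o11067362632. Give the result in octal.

Subtract column by column in base 8:
  3-2 → 1
  5-3 → 2
  2-6 → 4 (borrow)
  3-2-1 → 0
  6-6 → 0
  3-3 → 0
  5-7 → 6 (borrow)
  3-6-1 → 4 (borrow)
  6-0-1 → 5
  2-1 → 1
  7-1 → 6

0o61546000421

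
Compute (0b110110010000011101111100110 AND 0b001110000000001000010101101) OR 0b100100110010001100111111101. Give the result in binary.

0b110110010000011101111100110 AND 0b001110000000001000010101101 = 0b000110000000001000010100100.
Then OR with 0b100100110010001100111111101.

0b100110110010001100111111101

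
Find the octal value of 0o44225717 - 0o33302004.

Subtract column by column in base 8:
  7-4 → 3
  1-0 → 1
  7-0 → 7
  5-2 → 3
  2-0 → 2
  2-3 → 7 (borrow)
  4-3-1 → 0
  4-3 → 1

0o10723713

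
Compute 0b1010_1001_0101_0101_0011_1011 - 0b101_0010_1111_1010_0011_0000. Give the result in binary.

0b10101100101101100001011

Subtract column by column in base 2:
  1-0 → 1
  1-0 → 1
  0-0 → 0
  1-0 → 1
  1-1 → 0
  1-1 → 0
  0-0 → 0
  0-0 → 0
  1-0 → 1
  0-1 → 1 (borrow)
  1-0-1 → 0
  0-1 → 1 (borrow)
  1-1-1 → 1 (borrow)
  0-1-1 → 0 (borrow)
  1-1-1 → 1 (borrow)
  0-1-1 → 0 (borrow)
  1-0-1 → 0
  0-1 → 1 (borrow)
  0-0-1 → 1 (borrow)
  1-0-1 → 0
  0-1 → 1 (borrow)
  1-0-1 → 0
  0-1 → 1 (borrow)
  1-0-1 → 0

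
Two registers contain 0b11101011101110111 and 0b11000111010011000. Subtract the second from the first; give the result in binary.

0b100100011011111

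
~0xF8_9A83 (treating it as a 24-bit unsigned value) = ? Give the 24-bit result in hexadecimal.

Each hex digit d becomes F−d:
  F→0, 8→7, 9→6, A→5, 8→7, 3→C

0x07657C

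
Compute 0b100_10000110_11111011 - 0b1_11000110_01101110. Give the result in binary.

0b101100000010001101

Subtract column by column in base 2:
  1-0 → 1
  1-1 → 0
  0-1 → 1 (borrow)
  1-1-1 → 1 (borrow)
  1-0-1 → 0
  1-1 → 0
  1-1 → 0
  1-0 → 1
  0-0 → 0
  1-1 → 0
  1-1 → 0
  0-0 → 0
  0-0 → 0
  0-0 → 0
  0-1 → 1 (borrow)
  1-1-1 → 1 (borrow)
  0-1-1 → 0 (borrow)
  0-0-1 → 1 (borrow)
  1-0-1 → 0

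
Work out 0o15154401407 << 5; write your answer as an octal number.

5 bits is not a whole number of base-8 digits; in binary: 1101001101100100000001100000111 << 5 = 110100110110010000000110000011100000.

0o646620060340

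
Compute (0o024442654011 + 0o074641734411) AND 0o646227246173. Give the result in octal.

Add column by column in base 8, right to left:
  1+1 = 2
  1+1 = 2
  0+4 = 4
  4+4 = 0 carry 1
  5+3+1 = 1 carry 1
  6+7+1 = 6 carry 1
  2+1+1 = 4
  4+4 = 0 carry 1
  4+6+1 = 3 carry 1
  4+4+1 = 1 carry 1
  2+7+1 = 2 carry 1
  final carry 1
Sum = 0o121304610422; now AND with 0o646227246173:
  1&6=0, 2&4=0, 1&6=0, 3&2=2, 0&2=0, 4&7=4, 6&2=2, 1&4=0, 0&6=0, 4&1=0, 2&7=2, 2&3=2

0o204200022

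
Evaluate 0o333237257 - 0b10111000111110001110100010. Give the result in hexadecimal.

0x895b0d

0o333237257 = 0x36d3eaf in hexadecimal.
0b10111000111110001110100010 = 0x2e3e3a2 in hexadecimal.
Subtract column by column in base 16:
  f-2 → d
  a-a → 0
  e-3 → b
  3-e → 5 (borrow)
  d-3-1 → 9
  6-e → 8 (borrow)
  3-2-1 → 0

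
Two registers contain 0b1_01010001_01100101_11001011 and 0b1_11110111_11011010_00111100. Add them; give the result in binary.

Add column by column in base 2, right to left:
  1+0 = 1
  1+0 = 1
  0+1 = 1
  1+1 = 0 carry 1
  0+1+1 = 0 carry 1
  0+1+1 = 0 carry 1
  1+0+1 = 0 carry 1
  1+0+1 = 0 carry 1
  1+0+1 = 0 carry 1
  0+1+1 = 0 carry 1
  1+0+1 = 0 carry 1
  0+1+1 = 0 carry 1
  0+1+1 = 0 carry 1
  1+0+1 = 0 carry 1
  1+1+1 = 1 carry 1
  0+1+1 = 0 carry 1
  1+1+1 = 1 carry 1
  0+1+1 = 0 carry 1
  0+1+1 = 0 carry 1
  0+0+1 = 1
  1+1 = 0 carry 1
  0+1+1 = 0 carry 1
  1+1+1 = 1 carry 1
  0+1+1 = 0 carry 1
  1+1+1 = 1 carry 1
  final carry 1

0b11010010010100000000000111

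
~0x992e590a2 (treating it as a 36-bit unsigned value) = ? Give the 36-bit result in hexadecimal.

0x66d1a6f5d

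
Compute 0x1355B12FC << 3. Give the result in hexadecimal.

0x9AAD897E0

3 bits is not a whole number of base-16 digits; in binary: 100110101010110110001001011111100 << 3 = 100110101010110110001001011111100000.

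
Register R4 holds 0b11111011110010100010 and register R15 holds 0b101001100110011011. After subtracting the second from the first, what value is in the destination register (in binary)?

0b11010010001100000111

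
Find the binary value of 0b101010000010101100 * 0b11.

Multiply each base-2 digit by 3, carrying:
  0×3 = 0 → write 0
  0×3 = 0 → write 0
  1×3 = 3 → write 1 carry 1
  1×3+1 = 4 → write 0 carry 2
  0×3+2 = 2 → write 0 carry 1
  1×3+1 = 4 → write 0 carry 2
  0×3+2 = 2 → write 0 carry 1
  1×3+1 = 4 → write 0 carry 2
  0×3+2 = 2 → write 0 carry 1
  0×3+1 = 1 → write 1
  0×3 = 0 → write 0
  0×3 = 0 → write 0
  0×3 = 0 → write 0
  1×3 = 3 → write 1 carry 1
  0×3+1 = 1 → write 1
  1×3 = 3 → write 1 carry 1
  0×3+1 = 1 → write 1
  1×3 = 3 → write 1 carry 1
  remaining carry: 1

0b1111110001000000100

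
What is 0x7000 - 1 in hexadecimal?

The trailing 3 digits are 0, so subtracting 1 borrows through: they become F and the next digit up decrements.

0x6fff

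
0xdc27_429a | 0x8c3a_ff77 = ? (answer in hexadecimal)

OR each hex digit independently (no carries):
  d|8=d, c|c=c, 2|3=3, 7|a=f, 4|f=f, 2|f=f, 9|7=f, a|7=f

0xdc3fffff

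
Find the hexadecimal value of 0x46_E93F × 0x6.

0x1A9777A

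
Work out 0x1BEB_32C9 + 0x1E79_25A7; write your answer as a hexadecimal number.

0x3A645870

Add column by column in base 16, right to left:
  9+7 = 0 carry 1
  C+A+1 = 7 carry 1
  2+5+1 = 8
  3+2 = 5
  B+9 = 4 carry 1
  E+7+1 = 6 carry 1
  B+E+1 = A carry 1
  1+1+1 = 3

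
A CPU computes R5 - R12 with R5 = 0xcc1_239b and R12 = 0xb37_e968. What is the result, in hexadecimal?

0x1893a33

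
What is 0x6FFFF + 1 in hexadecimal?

0x70000

The trailing 4 digits are F (max in base 16), so adding 1 cascades: they roll to 0 and the next digit up increments.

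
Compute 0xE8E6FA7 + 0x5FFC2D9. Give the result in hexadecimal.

0x148E3280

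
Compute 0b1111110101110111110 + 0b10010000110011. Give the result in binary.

0b10000000111111110001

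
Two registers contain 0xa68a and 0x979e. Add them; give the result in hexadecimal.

0x13e28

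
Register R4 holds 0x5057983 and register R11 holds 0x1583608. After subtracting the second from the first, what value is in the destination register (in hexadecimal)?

Subtract column by column in base 16:
  3-8 → B (borrow)
  8-0-1 → 7
  9-6 → 3
  7-3 → 4
  5-8 → D (borrow)
  0-5-1 → A (borrow)
  5-1-1 → 3

0x3AD437B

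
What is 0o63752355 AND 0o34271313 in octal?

0o20250311

AND each oct digit independently (no carries):
  6&3=2, 3&4=0, 7&2=2, 5&7=5, 2&1=0, 3&3=3, 5&1=1, 5&3=1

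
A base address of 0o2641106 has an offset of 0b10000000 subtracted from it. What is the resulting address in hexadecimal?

0xB41C6

0o2641106 = 0xB4246 in hexadecimal.
0b10000000 = 0x80 in hexadecimal.
Subtract column by column in base 16:
  6-0 → 6
  4-8 → C (borrow)
  2-0-1 → 1
  4-0 → 4
  B-0 → B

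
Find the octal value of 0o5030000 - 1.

0o5027777

The trailing 4 digits are 0, so subtracting 1 borrows through: they become 7 and the next digit up decrements.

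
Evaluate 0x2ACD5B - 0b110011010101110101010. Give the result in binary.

0b100010010000110110001

0x2ACD5B = 0b1010101100110101011011 in binary.
Subtract column by column in base 2:
  1-0 → 1
  1-1 → 0
  0-0 → 0
  1-1 → 0
  1-0 → 1
  0-1 → 1 (borrow)
  1-0-1 → 0
  0-1 → 1 (borrow)
  1-1-1 → 1 (borrow)
  0-1-1 → 0 (borrow)
  1-0-1 → 0
  1-1 → 0
  0-0 → 0
  0-1 → 1 (borrow)
  1-0-1 → 0
  1-1 → 0
  0-1 → 1 (borrow)
  1-0-1 → 0
  0-0 → 0
  1-1 → 0
  0-1 → 1 (borrow)
  1-0-1 → 0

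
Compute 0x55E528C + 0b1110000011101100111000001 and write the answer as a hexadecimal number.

0b1110000011101100111000001 = 0x1C1D9C1 in hexadecimal.
Add column by column in base 16, right to left:
  C+1 = D
  8+C = 4 carry 1
  2+9+1 = C
  5+D = 2 carry 1
  E+1+1 = 0 carry 1
  5+C+1 = 2 carry 1
  5+1+1 = 7

0x7202C4D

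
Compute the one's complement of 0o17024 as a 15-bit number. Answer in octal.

Each oct digit d becomes 7−d:
  1→6, 7→0, 0→7, 2→5, 4→3

0o60753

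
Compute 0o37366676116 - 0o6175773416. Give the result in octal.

0o31170702500

Subtract column by column in base 8:
  6-6 → 0
  1-1 → 0
  1-4 → 5 (borrow)
  6-3-1 → 2
  7-7 → 0
  6-7 → 7 (borrow)
  6-5-1 → 0
  6-7 → 7 (borrow)
  3-1-1 → 1
  7-6 → 1
  3-0 → 3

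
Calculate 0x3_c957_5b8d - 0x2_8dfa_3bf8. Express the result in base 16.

0x13b5d1f95

Subtract column by column in base 16:
  d-8 → 5
  8-f → 9 (borrow)
  b-b-1 → f (borrow)
  5-3-1 → 1
  7-a → d (borrow)
  5-f-1 → 5 (borrow)
  9-d-1 → b (borrow)
  c-8-1 → 3
  3-2 → 1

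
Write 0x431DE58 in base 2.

Expand each hex digit to 4 bits: 4=0100 3=0011 1=0001 D=1101 E=1110 5=0101 8=1000.

0b100001100011101111001011000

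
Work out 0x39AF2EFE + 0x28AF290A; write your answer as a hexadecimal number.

Add column by column in base 16, right to left:
  E+A = 8 carry 1
  F+0+1 = 0 carry 1
  E+9+1 = 8 carry 1
  2+2+1 = 5
  F+F = E carry 1
  A+A+1 = 5 carry 1
  9+8+1 = 2 carry 1
  3+2+1 = 6

0x625E5808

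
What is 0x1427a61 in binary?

0b1010000100111101001100001

Expand each hex digit to 4 bits: 1=0001 4=0100 2=0010 7=0111 a=1010 6=0110 1=0001.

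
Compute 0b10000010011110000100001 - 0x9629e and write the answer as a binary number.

0x9629e = 0b10010110001010011110 in binary.
Subtract column by column in base 2:
  1-0 → 1
  0-1 → 1 (borrow)
  0-1-1 → 0 (borrow)
  0-1-1 → 0 (borrow)
  0-1-1 → 0 (borrow)
  1-0-1 → 0
  0-0 → 0
  0-1 → 1 (borrow)
  0-0-1 → 1 (borrow)
  0-1-1 → 0 (borrow)
  1-0-1 → 0
  1-0 → 1
  1-0 → 1
  1-1 → 0
  0-1 → 1 (borrow)
  0-0-1 → 1 (borrow)
  1-1-1 → 1 (borrow)
  0-0-1 → 1 (borrow)
  0-0-1 → 1 (borrow)
  0-1-1 → 0 (borrow)
  0-0-1 → 1 (borrow)
  0-0-1 → 1 (borrow)
  1-0-1 → 0

0b1101111101100110000011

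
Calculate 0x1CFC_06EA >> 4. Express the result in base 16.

0x1CFC06E

Shifting right by 4 bits = 1 hex digit: drop the last 1.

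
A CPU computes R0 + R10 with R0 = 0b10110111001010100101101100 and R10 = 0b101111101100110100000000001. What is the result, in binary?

Add column by column in base 2, right to left:
  0+1 = 1
  0+0 = 0
  1+0 = 1
  1+0 = 1
  0+0 = 0
  1+0 = 1
  1+0 = 1
  0+0 = 0
  1+0 = 1
  0+0 = 0
  0+0 = 0
  1+1 = 0 carry 1
  0+0+1 = 1
  1+1 = 0 carry 1
  0+1+1 = 0 carry 1
  1+0+1 = 0 carry 1
  0+0+1 = 1
  0+1 = 1
  1+1 = 0 carry 1
  1+0+1 = 0 carry 1
  1+1+1 = 1 carry 1
  0+1+1 = 0 carry 1
  1+1+1 = 1 carry 1
  1+1+1 = 1 carry 1
  0+1+1 = 0 carry 1
  1+0+1 = 0 carry 1
  0+1+1 = 0 carry 1
  final carry 1

0b1000110100110001000101101101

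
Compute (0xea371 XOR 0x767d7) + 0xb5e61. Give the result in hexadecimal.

First 0xea371 XOR 0x767d7 = 0x9c4a6.
Add column by column in base 16, right to left:
  6+1 = 7
  a+6 = 0 carry 1
  4+e+1 = 3 carry 1
  c+5+1 = 2 carry 1
  9+b+1 = 5 carry 1
  final carry 1

0x152307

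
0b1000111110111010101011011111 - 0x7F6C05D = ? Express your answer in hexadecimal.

0b1000111110111010101011011111 = 0x8FBAADF in hexadecimal.
Subtract column by column in base 16:
  F-D → 2
  D-5 → 8
  A-0 → A
  A-C → E (borrow)
  B-6-1 → 4
  F-F → 0
  8-7 → 1

0x104EA82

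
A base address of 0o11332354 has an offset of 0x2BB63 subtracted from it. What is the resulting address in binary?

0o11332354 = 0b1001011011010011101100 in binary.
0x2BB63 = 0b101011101101100011 in binary.
Subtract column by column in base 2:
  0-1 → 1 (borrow)
  0-1-1 → 0 (borrow)
  1-0-1 → 0
  1-0 → 1
  0-0 → 0
  1-1 → 0
  1-1 → 0
  1-0 → 1
  0-1 → 1 (borrow)
  0-1-1 → 0 (borrow)
  1-0-1 → 0
  0-1 → 1 (borrow)
  1-1-1 → 1 (borrow)
  1-1-1 → 1 (borrow)
  0-0-1 → 1 (borrow)
  1-1-1 → 1 (borrow)
  1-0-1 → 0
  0-1 → 1 (borrow)
  1-0-1 → 0
  0-0 → 0
  0-0 → 0
  1-0 → 1

0b1000101111100110001001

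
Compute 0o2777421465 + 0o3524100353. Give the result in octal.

0o6523522040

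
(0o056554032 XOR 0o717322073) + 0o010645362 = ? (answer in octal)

First 0o056554032 XOR 0o717322073 = 0o741676041.
Add column by column in base 8, right to left:
  1+2 = 3
  4+6 = 2 carry 1
  0+3+1 = 4
  6+5 = 3 carry 1
  7+4+1 = 4 carry 1
  6+6+1 = 5 carry 1
  1+0+1 = 2
  4+1 = 5
  7+0 = 7

0o752543423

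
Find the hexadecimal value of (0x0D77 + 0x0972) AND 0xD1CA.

Add column by column in base 16, right to left:
  7+2 = 9
  7+7 = E
  D+9 = 6 carry 1
  final carry 1
Sum = 0x16E9; now AND with 0xD1CA:
  1&D=1, 6&1=0, E&C=C, 9&A=8

0x10C8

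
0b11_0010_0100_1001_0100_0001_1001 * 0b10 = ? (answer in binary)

0b110010010010010100000110010

Multiply each base-2 digit by 2, carrying:
  1×2 = 2 → write 0 carry 1
  0×2+1 = 1 → write 1
  0×2 = 0 → write 0
  1×2 = 2 → write 0 carry 1
  1×2+1 = 3 → write 1 carry 1
  0×2+1 = 1 → write 1
  0×2 = 0 → write 0
  0×2 = 0 → write 0
  0×2 = 0 → write 0
  0×2 = 0 → write 0
  1×2 = 2 → write 0 carry 1
  0×2+1 = 1 → write 1
  1×2 = 2 → write 0 carry 1
  0×2+1 = 1 → write 1
  0×2 = 0 → write 0
  1×2 = 2 → write 0 carry 1
  0×2+1 = 1 → write 1
  0×2 = 0 → write 0
  1×2 = 2 → write 0 carry 1
  0×2+1 = 1 → write 1
  0×2 = 0 → write 0
  1×2 = 2 → write 0 carry 1
  0×2+1 = 1 → write 1
  0×2 = 0 → write 0
  1×2 = 2 → write 0 carry 1
  1×2+1 = 3 → write 1 carry 1
  remaining carry: 1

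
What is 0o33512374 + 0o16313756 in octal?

Add column by column in base 8, right to left:
  4+6 = 2 carry 1
  7+5+1 = 5 carry 1
  3+7+1 = 3 carry 1
  2+3+1 = 6
  1+1 = 2
  5+3 = 0 carry 1
  3+6+1 = 2 carry 1
  3+1+1 = 5

0o52026352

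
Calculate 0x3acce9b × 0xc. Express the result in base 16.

0x2c19af44

Multiply each base-16 digit by 12, carrying:
  b×12 = 132 → write 4 carry 8
  9×12+8 = 116 → write 4 carry 7
  e×12+7 = 175 → write f carry 10
  c×12+10 = 154 → write a carry 9
  c×12+9 = 153 → write 9 carry 9
  a×12+9 = 129 → write 1 carry 8
  3×12+8 = 44 → write c carry 2
  remaining carry: 2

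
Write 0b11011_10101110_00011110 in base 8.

0o6727036

Group the bits in threes: 110 111 010 111 000 011 110 → 6727036.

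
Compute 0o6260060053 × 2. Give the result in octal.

0o14540140126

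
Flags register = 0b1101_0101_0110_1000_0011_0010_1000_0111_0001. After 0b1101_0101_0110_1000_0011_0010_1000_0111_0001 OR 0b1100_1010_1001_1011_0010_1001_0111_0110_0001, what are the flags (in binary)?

0b110111111111101100111011111101110001

OR bit by bit (1 where either bit is 1):
  110101010110100000110010100001110001
| 110010101001101100101001011101100001
= 110111111111101100111011111101110001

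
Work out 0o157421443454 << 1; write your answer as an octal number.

1 bits is not a whole number of base-8 digits; in binary: 1101111100010001100100011100101100 << 1 = 11011111000100011001000111001011000.

0o337043107130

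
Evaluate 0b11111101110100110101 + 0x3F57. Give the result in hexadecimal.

0b11111101110100110101 = 0xFDD35 in hexadecimal.
Add column by column in base 16, right to left:
  5+7 = C
  3+5 = 8
  D+F = C carry 1
  D+3+1 = 1 carry 1
  F+0+1 = 0 carry 1
  final carry 1

0x101C8C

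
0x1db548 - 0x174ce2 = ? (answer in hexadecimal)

Subtract column by column in base 16:
  8-2 → 6
  4-e → 6 (borrow)
  5-c-1 → 8 (borrow)
  b-4-1 → 6
  d-7 → 6
  1-1 → 0

0x66866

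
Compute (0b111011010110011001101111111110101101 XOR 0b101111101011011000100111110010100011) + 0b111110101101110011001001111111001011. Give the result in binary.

0b1010011101010110100010010001011011001

First 0b111011010110011001101111111110101101 XOR 0b101111101011011000100111110010100011 = 0b010100111101000001001000001100001110.
Add column by column in base 2, right to left:
  0+1 = 1
  1+1 = 0 carry 1
  1+0+1 = 0 carry 1
  1+1+1 = 1 carry 1
  0+0+1 = 1
  0+0 = 0
  0+1 = 1
  0+1 = 1
  1+1 = 0 carry 1
  1+1+1 = 1 carry 1
  0+1+1 = 0 carry 1
  0+1+1 = 0 carry 1
  0+1+1 = 0 carry 1
  0+0+1 = 1
  0+0 = 0
  1+1 = 0 carry 1
  0+0+1 = 1
  0+0 = 0
  1+1 = 0 carry 1
  0+1+1 = 0 carry 1
  0+0+1 = 1
  0+0 = 0
  0+1 = 1
  0+1 = 1
  1+1 = 0 carry 1
  0+0+1 = 1
  1+1 = 0 carry 1
  1+1+1 = 1 carry 1
  1+0+1 = 0 carry 1
  1+1+1 = 1 carry 1
  0+0+1 = 1
  0+1 = 1
  1+1 = 0 carry 1
  0+1+1 = 0 carry 1
  1+1+1 = 1 carry 1
  0+1+1 = 0 carry 1
  final carry 1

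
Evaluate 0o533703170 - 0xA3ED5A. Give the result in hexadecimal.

0o533703170 = 0x56F8678 in hexadecimal.
Subtract column by column in base 16:
  8-A → E (borrow)
  7-5-1 → 1
  6-D → 9 (borrow)
  8-E-1 → 9 (borrow)
  F-3-1 → B
  6-A → C (borrow)
  5-0-1 → 4

0x4CB991E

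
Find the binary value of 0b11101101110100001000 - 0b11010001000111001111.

0b11100101100111001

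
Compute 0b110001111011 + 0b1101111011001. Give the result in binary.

0b10100001010100

Add column by column in base 2, right to left:
  1+1 = 0 carry 1
  1+0+1 = 0 carry 1
  0+0+1 = 1
  1+1 = 0 carry 1
  1+1+1 = 1 carry 1
  1+0+1 = 0 carry 1
  1+1+1 = 1 carry 1
  0+1+1 = 0 carry 1
  0+1+1 = 0 carry 1
  0+1+1 = 0 carry 1
  1+0+1 = 0 carry 1
  1+1+1 = 1 carry 1
  0+1+1 = 0 carry 1
  final carry 1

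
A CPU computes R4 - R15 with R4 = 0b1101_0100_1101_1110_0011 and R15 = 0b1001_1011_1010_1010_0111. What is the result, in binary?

0b111001001100111100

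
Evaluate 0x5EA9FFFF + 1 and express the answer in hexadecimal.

0x5EAA0000

The trailing 4 digits are F (max in base 16), so adding 1 cascades: they roll to 0 and the next digit up increments.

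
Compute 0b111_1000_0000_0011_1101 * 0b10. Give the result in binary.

Multiply each base-2 digit by 2, carrying:
  1×2 = 2 → write 0 carry 1
  0×2+1 = 1 → write 1
  1×2 = 2 → write 0 carry 1
  1×2+1 = 3 → write 1 carry 1
  1×2+1 = 3 → write 1 carry 1
  1×2+1 = 3 → write 1 carry 1
  0×2+1 = 1 → write 1
  0×2 = 0 → write 0
  0×2 = 0 → write 0
  0×2 = 0 → write 0
  0×2 = 0 → write 0
  0×2 = 0 → write 0
  0×2 = 0 → write 0
  0×2 = 0 → write 0
  0×2 = 0 → write 0
  1×2 = 2 → write 0 carry 1
  1×2+1 = 3 → write 1 carry 1
  1×2+1 = 3 → write 1 carry 1
  1×2+1 = 3 → write 1 carry 1
  remaining carry: 1

0b11110000000001111010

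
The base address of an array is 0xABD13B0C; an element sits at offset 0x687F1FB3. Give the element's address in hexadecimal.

Add column by column in base 16, right to left:
  C+3 = F
  0+B = B
  B+F = A carry 1
  3+1+1 = 5
  1+F = 0 carry 1
  D+7+1 = 5 carry 1
  B+8+1 = 4 carry 1
  A+6+1 = 1 carry 1
  final carry 1

0x114505ABF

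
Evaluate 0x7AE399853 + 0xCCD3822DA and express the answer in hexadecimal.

0x147B71BB2D

Add column by column in base 16, right to left:
  3+A = D
  5+D = 2 carry 1
  8+2+1 = B
  9+2 = B
  9+8 = 1 carry 1
  3+3+1 = 7
  E+D = B carry 1
  A+C+1 = 7 carry 1
  7+C+1 = 4 carry 1
  final carry 1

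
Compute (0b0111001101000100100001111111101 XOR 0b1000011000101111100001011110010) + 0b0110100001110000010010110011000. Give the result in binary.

First 0b0111001101000100100001111111101 XOR 0b1000011000101111100001011110010 = 0b1111010101101011000000100001111.
Add column by column in base 2, right to left:
  1+0 = 1
  1+0 = 1
  1+0 = 1
  1+1 = 0 carry 1
  0+1+1 = 0 carry 1
  0+0+1 = 1
  0+0 = 0
  0+1 = 1
  1+1 = 0 carry 1
  0+0+1 = 1
  0+1 = 1
  0+0 = 0
  0+0 = 0
  0+1 = 1
  0+0 = 0
  1+0 = 1
  1+0 = 1
  0+0 = 0
  1+0 = 1
  0+1 = 1
  1+1 = 0 carry 1
  1+1+1 = 1 carry 1
  0+0+1 = 1
  1+0 = 1
  0+0 = 0
  1+0 = 1
  0+1 = 1
  1+0 = 1
  1+1 = 0 carry 1
  1+1+1 = 1 carry 1
  1+0+1 = 0 carry 1
  final carry 1

0b10101110111011011010011010100111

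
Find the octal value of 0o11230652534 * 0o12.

Multiply each base-8 digit by 10, carrying:
  4×10 = 40 → write 0 carry 5
  3×10+5 = 35 → write 3 carry 4
  5×10+4 = 54 → write 6 carry 6
  2×10+6 = 26 → write 2 carry 3
  5×10+3 = 53 → write 5 carry 6
  6×10+6 = 66 → write 2 carry 8
  0×10+8 = 8 → write 0 carry 1
  3×10+1 = 31 → write 7 carry 3
  2×10+3 = 23 → write 7 carry 2
  1×10+2 = 12 → write 4 carry 1
  1×10+1 = 11 → write 3 carry 1
  remaining carry: 1

0o134770252630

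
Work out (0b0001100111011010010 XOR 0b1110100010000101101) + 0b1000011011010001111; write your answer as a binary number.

0b10111100000110001110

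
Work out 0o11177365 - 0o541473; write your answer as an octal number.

Subtract column by column in base 8:
  5-3 → 2
  6-7 → 7 (borrow)
  3-4-1 → 6 (borrow)
  7-1-1 → 5
  7-4 → 3
  1-5 → 4 (borrow)
  1-0-1 → 0
  1-0 → 1

0o10435672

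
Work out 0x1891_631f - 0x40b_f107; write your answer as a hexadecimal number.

0x14857218

Subtract column by column in base 16:
  f-7 → 8
  1-0 → 1
  3-1 → 2
  6-f → 7 (borrow)
  1-b-1 → 5 (borrow)
  9-0-1 → 8
  8-4 → 4
  1-0 → 1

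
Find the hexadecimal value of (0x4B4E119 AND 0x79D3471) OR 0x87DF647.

0xCFDF657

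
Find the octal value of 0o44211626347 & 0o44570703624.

0o44010602204

AND each oct digit independently (no carries):
  4&4=4, 4&4=4, 2&5=0, 1&7=1, 1&0=0, 6&7=6, 2&0=0, 6&3=2, 3&6=2, 4&2=0, 7&4=4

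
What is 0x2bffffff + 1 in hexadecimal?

The trailing 6 digits are F (max in base 16), so adding 1 cascades: they roll to 0 and the next digit up increments.

0x2c000000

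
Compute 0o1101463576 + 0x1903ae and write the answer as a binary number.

0b1001000111110110101100101100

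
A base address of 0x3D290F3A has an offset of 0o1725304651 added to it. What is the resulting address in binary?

0b1001100011111101001100011100011

0x3D290F3A = 0b111101001010010000111100111010 in binary.
0o1725304651 = 0b1111010101011000100110101001 in binary.
Add column by column in base 2, right to left:
  0+1 = 1
  1+0 = 1
  0+0 = 0
  1+1 = 0 carry 1
  1+0+1 = 0 carry 1
  1+1+1 = 1 carry 1
  0+0+1 = 1
  0+1 = 1
  1+1 = 0 carry 1
  1+0+1 = 0 carry 1
  1+0+1 = 0 carry 1
  1+1+1 = 1 carry 1
  0+0+1 = 1
  0+0 = 0
  0+0 = 0
  0+1 = 1
  1+1 = 0 carry 1
  0+0+1 = 1
  0+1 = 1
  1+0 = 1
  0+1 = 1
  1+0 = 1
  0+1 = 1
  0+0 = 0
  1+1 = 0 carry 1
  0+1+1 = 0 carry 1
  1+1+1 = 1 carry 1
  1+1+1 = 1 carry 1
  1+0+1 = 0 carry 1
  1+0+1 = 0 carry 1
  final carry 1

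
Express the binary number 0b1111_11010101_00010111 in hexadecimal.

0xfd517

Group the bits into nibbles: 1111 1101 0101 0001 0111 → fd517.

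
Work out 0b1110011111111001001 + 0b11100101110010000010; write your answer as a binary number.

Add column by column in base 2, right to left:
  1+0 = 1
  0+1 = 1
  0+0 = 0
  1+0 = 1
  0+0 = 0
  0+0 = 0
  1+0 = 1
  1+1 = 0 carry 1
  1+0+1 = 0 carry 1
  1+0+1 = 0 carry 1
  1+1+1 = 1 carry 1
  1+1+1 = 1 carry 1
  1+1+1 = 1 carry 1
  1+0+1 = 0 carry 1
  0+1+1 = 0 carry 1
  0+0+1 = 1
  1+0 = 1
  1+1 = 0 carry 1
  1+1+1 = 1 carry 1
  0+1+1 = 0 carry 1
  final carry 1

0b101011001110001001011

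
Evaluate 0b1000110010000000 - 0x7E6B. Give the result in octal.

0b1000110010000000 = 0o106200 in octal.
0x7E6B = 0o77153 in octal.
Subtract column by column in base 8:
  0-3 → 5 (borrow)
  0-5-1 → 2 (borrow)
  2-1-1 → 0
  6-7 → 7 (borrow)
  0-7-1 → 0 (borrow)
  1-0-1 → 0

0o7025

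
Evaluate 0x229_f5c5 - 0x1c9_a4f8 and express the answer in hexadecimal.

Subtract column by column in base 16:
  5-8 → d (borrow)
  c-f-1 → c (borrow)
  5-4-1 → 0
  f-a → 5
  9-9 → 0
  2-c → 6 (borrow)
  2-1-1 → 0

0x6050cd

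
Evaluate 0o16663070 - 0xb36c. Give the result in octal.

0o16531314

0xb36c = 0o131554 in octal.
Subtract column by column in base 8:
  0-4 → 4 (borrow)
  7-5-1 → 1
  0-5 → 3 (borrow)
  3-1-1 → 1
  6-3 → 3
  6-1 → 5
  6-0 → 6
  1-0 → 1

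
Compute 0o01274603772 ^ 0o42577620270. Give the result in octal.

XOR each oct digit independently (no carries):
  0^4=4, 1^2=3, 2^5=7, 7^7=0, 4^7=3, 6^6=0, 0^2=2, 3^0=3, 7^2=5, 7^7=0, 2^0=2

0o43703023502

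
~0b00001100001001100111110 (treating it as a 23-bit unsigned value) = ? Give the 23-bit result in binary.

0b11110011110110011000001

Invert each bit: 00001100001001100111110 → 11110011110110011000001.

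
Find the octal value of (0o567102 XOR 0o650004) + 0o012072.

First 0o567102 XOR 0o650004 = 0o337106.
Add column by column in base 8, right to left:
  6+2 = 0 carry 1
  0+7+1 = 0 carry 1
  1+0+1 = 2
  7+2 = 1 carry 1
  3+1+1 = 5
  3+0 = 3

0o351200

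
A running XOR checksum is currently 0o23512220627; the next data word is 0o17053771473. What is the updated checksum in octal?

0o34541551254

XOR each oct digit independently (no carries):
  2^1=3, 3^7=4, 5^0=5, 1^5=4, 2^3=1, 2^7=5, 2^7=5, 0^1=1, 6^4=2, 2^7=5, 7^3=4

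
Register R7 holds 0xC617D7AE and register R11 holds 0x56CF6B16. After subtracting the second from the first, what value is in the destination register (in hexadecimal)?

0x6F486C98

Subtract column by column in base 16:
  E-6 → 8
  A-1 → 9
  7-B → C (borrow)
  D-6-1 → 6
  7-F → 8 (borrow)
  1-C-1 → 4 (borrow)
  6-6-1 → F (borrow)
  C-5-1 → 6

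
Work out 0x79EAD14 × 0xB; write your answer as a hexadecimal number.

0x53D16FDC

Multiply each base-16 digit by 11, carrying:
  4×11 = 44 → write C carry 2
  1×11+2 = 13 → write D
  D×11 = 143 → write F carry 8
  A×11+8 = 118 → write 6 carry 7
  E×11+7 = 161 → write 1 carry 10
  9×11+10 = 109 → write D carry 6
  7×11+6 = 83 → write 3 carry 5
  remaining carry: 5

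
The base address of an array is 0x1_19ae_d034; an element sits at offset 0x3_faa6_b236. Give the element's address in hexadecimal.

0x51455826a

Add column by column in base 16, right to left:
  4+6 = a
  3+3 = 6
  0+2 = 2
  d+b = 8 carry 1
  e+6+1 = 5 carry 1
  a+a+1 = 5 carry 1
  9+a+1 = 4 carry 1
  1+f+1 = 1 carry 1
  1+3+1 = 5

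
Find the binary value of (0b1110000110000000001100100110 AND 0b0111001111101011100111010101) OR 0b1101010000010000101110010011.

0b1111010110010000101110010111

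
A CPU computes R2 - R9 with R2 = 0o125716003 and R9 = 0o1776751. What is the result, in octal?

Subtract column by column in base 8:
  3-1 → 2
  0-5 → 3 (borrow)
  0-7-1 → 0 (borrow)
  6-6-1 → 7 (borrow)
  1-7-1 → 1 (borrow)
  7-7-1 → 7 (borrow)
  5-1-1 → 3
  2-0 → 2
  1-0 → 1

0o123717032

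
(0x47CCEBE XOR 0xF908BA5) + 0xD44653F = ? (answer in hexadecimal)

First 0x47CCEBE XOR 0xF908BA5 = 0xBEC451B.
Add column by column in base 16, right to left:
  B+F = A carry 1
  1+3+1 = 5
  5+5 = A
  4+6 = A
  C+4 = 0 carry 1
  E+4+1 = 3 carry 1
  B+D+1 = 9 carry 1
  final carry 1

0x1930AA5A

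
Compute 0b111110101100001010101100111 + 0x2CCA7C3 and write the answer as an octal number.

0o1250536452

0b111110101100001010101100111 = 0o765412547 in octal.
0x2CCA7C3 = 0o263123703 in octal.
Add column by column in base 8, right to left:
  7+3 = 2 carry 1
  4+0+1 = 5
  5+7 = 4 carry 1
  2+3+1 = 6
  1+2 = 3
  4+1 = 5
  5+3 = 0 carry 1
  6+6+1 = 5 carry 1
  7+2+1 = 2 carry 1
  final carry 1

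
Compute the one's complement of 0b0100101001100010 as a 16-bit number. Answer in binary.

0b1011010110011101

Invert each bit: 0100101001100010 → 1011010110011101.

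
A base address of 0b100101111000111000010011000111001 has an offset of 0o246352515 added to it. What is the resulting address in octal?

0b100101111000111000010011000111001 = 0o45707023071 in octal.
Add column by column in base 8, right to left:
  1+5 = 6
  7+1 = 0 carry 1
  0+5+1 = 6
  3+2 = 5
  2+5 = 7
  0+3 = 3
  7+6 = 5 carry 1
  0+4+1 = 5
  7+2 = 1 carry 1
  5+0+1 = 6
  4+0 = 4

0o46155375606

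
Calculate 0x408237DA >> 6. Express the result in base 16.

0x10208DF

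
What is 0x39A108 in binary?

0b1110011010000100001000

Expand each hex digit to 4 bits: 3=0011 9=1001 A=1010 1=0001 0=0000 8=1000.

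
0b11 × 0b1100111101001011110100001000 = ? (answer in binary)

0b100110110111100011011100011000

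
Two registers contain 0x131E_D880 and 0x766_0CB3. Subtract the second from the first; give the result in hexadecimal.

Subtract column by column in base 16:
  0-3 → D (borrow)
  8-B-1 → C (borrow)
  8-C-1 → B (borrow)
  D-0-1 → C
  E-6 → 8
  1-6 → B (borrow)
  3-7-1 → B (borrow)
  1-0-1 → 0

0xBB8CBCD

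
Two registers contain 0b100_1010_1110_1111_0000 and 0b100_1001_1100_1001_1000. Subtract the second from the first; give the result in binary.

0b1001001011000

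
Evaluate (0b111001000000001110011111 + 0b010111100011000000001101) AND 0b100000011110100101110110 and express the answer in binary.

0b10000100100100

Add column by column in base 2, right to left:
  1+1 = 0 carry 1
  1+0+1 = 0 carry 1
  1+1+1 = 1 carry 1
  1+1+1 = 1 carry 1
  1+0+1 = 0 carry 1
  0+0+1 = 1
  0+0 = 0
  1+0 = 1
  1+0 = 1
  1+0 = 1
  0+0 = 0
  0+0 = 0
  0+1 = 1
  0+1 = 1
  0+0 = 0
  0+0 = 0
  0+0 = 0
  0+1 = 1
  1+1 = 0 carry 1
  0+1+1 = 0 carry 1
  0+1+1 = 0 carry 1
  1+0+1 = 0 carry 1
  1+1+1 = 1 carry 1
  1+0+1 = 0 carry 1
  final carry 1
Sum = 0b1010000100011001110101100; now AND with 0b100000011110100101110110:
  1010000100011001110101100
& 0100000011110100101110110
= 0000000000010000100100100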